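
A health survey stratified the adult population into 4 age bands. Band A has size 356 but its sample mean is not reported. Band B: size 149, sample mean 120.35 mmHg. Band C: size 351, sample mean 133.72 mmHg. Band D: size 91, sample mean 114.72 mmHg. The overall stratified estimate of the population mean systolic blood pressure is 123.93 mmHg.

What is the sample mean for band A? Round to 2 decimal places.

118.13

Σ Nₕx̄ₕ = N·μ, so 356·x̄_A = 947·123.93 − (149·120.35 + 351·133.72 + 91·114.72).
= 117361.71 − 75307.39 = 42054.32.
x̄_A = 42054.32 / 356 = 118.1301... → 118.13.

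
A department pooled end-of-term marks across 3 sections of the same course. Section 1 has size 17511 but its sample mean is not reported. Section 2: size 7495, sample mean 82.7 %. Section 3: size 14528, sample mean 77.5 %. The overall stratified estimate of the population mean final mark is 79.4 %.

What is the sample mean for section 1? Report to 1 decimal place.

79.6

Σ Nₕx̄ₕ = N·μ, so 17511·x̄_1 = 39534·79.4 − (7495·82.7 + 14528·77.5).
= 3138999.6 − 1745756.5 = 1393243.1.
x̄_1 = 1393243.1 / 17511 = 79.564... → 79.6.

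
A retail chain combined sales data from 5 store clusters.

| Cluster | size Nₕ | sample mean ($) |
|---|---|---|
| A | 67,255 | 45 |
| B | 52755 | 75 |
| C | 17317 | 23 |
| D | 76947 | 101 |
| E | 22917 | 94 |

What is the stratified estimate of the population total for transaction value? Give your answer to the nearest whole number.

A: 67255·45 = 3026475
B: 52755·75 = 3956625
C: 17317·23 = 398291
D: 76947·101 = 7771647
E: 22917·94 = 2154198
τ̂ = Σ Nₕx̄ₕ = 17307236.

17307236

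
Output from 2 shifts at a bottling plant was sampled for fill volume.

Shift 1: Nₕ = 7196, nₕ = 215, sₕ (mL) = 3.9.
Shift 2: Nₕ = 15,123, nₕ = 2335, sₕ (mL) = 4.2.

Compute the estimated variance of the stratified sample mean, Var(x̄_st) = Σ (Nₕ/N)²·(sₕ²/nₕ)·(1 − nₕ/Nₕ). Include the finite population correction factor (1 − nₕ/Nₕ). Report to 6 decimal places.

0.010067

N = 22319. Term for each stratum: Wₕ²sₕ²/nₕ·(1−nₕ/Nₕ).
Var(x̄_st) = 0.007134279 + 0.002932938 = 0.010067216 → 0.010067.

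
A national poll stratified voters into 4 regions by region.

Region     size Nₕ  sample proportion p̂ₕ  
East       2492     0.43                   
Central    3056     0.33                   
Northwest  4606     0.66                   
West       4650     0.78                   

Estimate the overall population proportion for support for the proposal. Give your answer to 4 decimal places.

N = 2492 + 3056 + 4606 + 4650 = 14804.
Overall proportion = Σ (Nₕ/N)·p̂ₕ.
Σ Nₕp̂ₕ = 1071.56 + 1008.48 + 3039.96 + 3627 = 8747.
8747 / 14804 = 0.590854... → 0.5909.

0.5909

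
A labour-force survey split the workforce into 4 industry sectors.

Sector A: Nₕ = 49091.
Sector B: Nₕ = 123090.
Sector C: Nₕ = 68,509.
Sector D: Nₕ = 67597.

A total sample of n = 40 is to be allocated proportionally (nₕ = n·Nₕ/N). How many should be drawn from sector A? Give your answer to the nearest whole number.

N = 49091 + 123090 + 68509 + 67597 = 308287.
n_A = 40·49091/308287 = 6.370... → 6.

6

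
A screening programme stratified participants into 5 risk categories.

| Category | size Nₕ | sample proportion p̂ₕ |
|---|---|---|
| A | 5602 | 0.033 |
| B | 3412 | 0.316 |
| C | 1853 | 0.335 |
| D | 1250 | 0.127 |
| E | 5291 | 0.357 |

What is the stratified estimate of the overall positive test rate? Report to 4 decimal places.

Wₕ = Nₕ/N with N = 17408: 0.3218, 0.1960, 0.1064, 0.0718, 0.3039.
p̂_st = 0.3218·0.033 + 0.1960·0.316 + 0.1064·0.335 + 0.0718·0.127 + 0.3039·0.357 ≈ 0.225842... → 0.2258.

0.2258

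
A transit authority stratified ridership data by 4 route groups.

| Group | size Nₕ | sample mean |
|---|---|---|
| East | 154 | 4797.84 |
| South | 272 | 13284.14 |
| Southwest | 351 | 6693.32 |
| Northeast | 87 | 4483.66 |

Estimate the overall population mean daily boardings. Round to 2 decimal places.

N = 154 + 272 + 351 + 87 = 864.
The stratified mean weights each stratum mean by its population share Nₕ/N.
Σ Nₕx̄ₕ = 154·4797.84 + 272·13284.14 + 351·6693.32 + 87·4483.66 = 738867.36 + 3613286.08 + 2349355.32 + 390078.42 = 7091587.18.
Divide by N: 7091587.18 / 864 = 8207.8555... → 8207.86.

8207.86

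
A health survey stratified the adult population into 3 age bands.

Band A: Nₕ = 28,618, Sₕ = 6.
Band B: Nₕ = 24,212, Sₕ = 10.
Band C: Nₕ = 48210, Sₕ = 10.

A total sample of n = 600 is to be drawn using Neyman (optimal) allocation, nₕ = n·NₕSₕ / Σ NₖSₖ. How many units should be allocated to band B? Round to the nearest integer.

162

A: NₕSₕ = 28618·6 = 171708
B: NₕSₕ = 24212·10 = 242120
C: NₕSₕ = 48210·10 = 482100
Σ NₕSₕ = 895928.
n_B = 600·242120/895928 = 162.147... → 162.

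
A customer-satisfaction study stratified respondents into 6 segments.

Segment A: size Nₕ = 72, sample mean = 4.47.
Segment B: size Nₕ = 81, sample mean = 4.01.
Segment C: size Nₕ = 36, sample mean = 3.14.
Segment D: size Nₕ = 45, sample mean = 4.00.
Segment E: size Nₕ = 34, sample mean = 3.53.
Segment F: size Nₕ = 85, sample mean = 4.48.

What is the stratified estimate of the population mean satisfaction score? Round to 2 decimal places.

4.08

N = 353; weights Wₕ = Nₕ/N = (0.2040, 0.2295, 0.1020, 0.1275, 0.0963, 0.2408).
x̄_st = Σ Wₕ·x̄ₕ = 0.2040·4.47 + 0.2295·4.01 + 0.1020·3.14 + 0.1275·4.00 + 0.0963·3.53 + 0.2408·4.48 ≈ 4.0808...
→ 4.08.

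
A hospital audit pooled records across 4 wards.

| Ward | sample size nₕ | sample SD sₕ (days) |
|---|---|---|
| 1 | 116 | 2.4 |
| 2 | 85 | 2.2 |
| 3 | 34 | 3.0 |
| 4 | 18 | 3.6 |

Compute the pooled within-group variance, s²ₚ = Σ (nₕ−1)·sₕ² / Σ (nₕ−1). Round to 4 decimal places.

Degrees of freedom: 115 + 84 + 33 + 17 = 249.
Σ(nₕ−1)sₕ² = 115·5.76 + 84·4.84 + 33·9 + 17·12.96 = 1586.28.
s²ₚ = 1586.28 / 249 = 6.370602... → 6.3706.

6.3706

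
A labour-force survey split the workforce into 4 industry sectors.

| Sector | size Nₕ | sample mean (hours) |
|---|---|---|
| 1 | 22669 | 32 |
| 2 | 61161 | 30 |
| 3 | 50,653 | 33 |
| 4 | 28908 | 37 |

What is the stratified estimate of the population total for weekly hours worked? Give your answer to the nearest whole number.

1: 22669·32 = 725408
2: 61161·30 = 1834830
3: 50653·33 = 1671549
4: 28908·37 = 1069596
τ̂ = Σ Nₕx̄ₕ = 5301383.

5301383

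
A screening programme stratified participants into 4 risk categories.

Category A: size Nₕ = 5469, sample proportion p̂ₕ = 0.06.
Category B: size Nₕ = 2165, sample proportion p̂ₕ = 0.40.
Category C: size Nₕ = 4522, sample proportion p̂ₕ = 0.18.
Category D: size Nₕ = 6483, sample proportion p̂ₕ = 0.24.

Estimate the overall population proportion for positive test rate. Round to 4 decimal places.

N = 5469 + 2165 + 4522 + 6483 = 18639.
Overall proportion = Σ (Nₕ/N)·p̂ₕ.
Σ Nₕp̂ₕ = 328.14 + 866 + 813.96 + 1555.92 = 3564.02.
3564.02 / 18639 = 0.191213... → 0.1912.

0.1912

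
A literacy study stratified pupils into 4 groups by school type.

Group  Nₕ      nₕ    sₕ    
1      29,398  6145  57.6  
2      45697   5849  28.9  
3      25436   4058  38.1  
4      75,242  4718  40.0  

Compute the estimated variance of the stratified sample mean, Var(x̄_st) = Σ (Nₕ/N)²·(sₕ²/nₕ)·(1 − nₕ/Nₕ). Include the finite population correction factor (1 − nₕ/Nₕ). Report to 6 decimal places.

0.084902

N = 175773; Wₕ = Nₕ/N.
group 1: (29398/175773)²·57.6²/6145·(1 − 6145/29398) = 0.011945808
group 2: (45697/175773)²·28.9²/5849·(1 − 5849/45697) = 0.008415966
group 3: (25436/175773)²·38.1²/4058·(1 − 4058/25436) = 0.006295779
group 4: (75242/175773)²·40.0²/4718·(1 − 4718/75242) = 0.058244508
Sum = 0.084902061 → 0.084902.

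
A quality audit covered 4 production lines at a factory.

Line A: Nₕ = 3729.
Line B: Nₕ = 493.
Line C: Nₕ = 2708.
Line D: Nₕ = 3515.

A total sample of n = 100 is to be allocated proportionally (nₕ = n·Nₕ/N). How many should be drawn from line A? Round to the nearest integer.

36

Share of line A = 3729/10445 = 0.35701.
Allocate 100 × 0.35701 = 35.701... → 36.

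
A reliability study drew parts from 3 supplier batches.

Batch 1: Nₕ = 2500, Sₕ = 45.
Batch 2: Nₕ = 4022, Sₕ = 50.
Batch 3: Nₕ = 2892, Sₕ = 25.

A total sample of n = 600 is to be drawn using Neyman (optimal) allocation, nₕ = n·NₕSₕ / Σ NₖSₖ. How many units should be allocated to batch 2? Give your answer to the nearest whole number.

313

1: NₕSₕ = 2500·45 = 112500
2: NₕSₕ = 4022·50 = 201100
3: NₕSₕ = 2892·25 = 72300
Σ NₕSₕ = 385900.
n_2 = 600·201100/385900 = 312.672... → 313.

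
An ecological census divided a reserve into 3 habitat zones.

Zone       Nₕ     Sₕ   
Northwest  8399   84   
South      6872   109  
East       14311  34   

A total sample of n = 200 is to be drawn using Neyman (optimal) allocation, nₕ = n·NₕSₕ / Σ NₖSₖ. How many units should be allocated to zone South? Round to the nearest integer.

Σ NₕSₕ = 8399·84 + 6872·109 + 14311·34 = 1941138.
Share for South: 749048/1941138 = 0.38588.
n_South = 200 × 0.38588 = 77.176... → 77.

77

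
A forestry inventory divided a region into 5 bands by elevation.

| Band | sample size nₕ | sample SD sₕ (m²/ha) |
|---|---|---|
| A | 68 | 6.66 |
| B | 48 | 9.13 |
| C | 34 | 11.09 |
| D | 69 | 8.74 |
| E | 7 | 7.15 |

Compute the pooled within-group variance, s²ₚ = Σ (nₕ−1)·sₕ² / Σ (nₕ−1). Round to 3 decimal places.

74.431

Degrees of freedom: 67 + 47 + 33 + 68 + 6 = 221.
Σ(nₕ−1)sₕ² = 67·44.3556 + 47·83.3569 + 33·122.9881 + 68·76.3876 + 6·51.1225 = 16449.2986.
s²ₚ = 16449.2986 / 221 = 74.43122... → 74.431.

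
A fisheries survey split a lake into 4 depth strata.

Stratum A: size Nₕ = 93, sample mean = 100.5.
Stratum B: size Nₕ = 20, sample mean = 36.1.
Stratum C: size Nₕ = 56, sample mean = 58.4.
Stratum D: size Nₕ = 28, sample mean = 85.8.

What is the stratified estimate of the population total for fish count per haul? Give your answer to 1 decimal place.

15741.3

A: 93·100.5 = 9346.5
B: 20·36.1 = 722
C: 56·58.4 = 3270.4
D: 28·85.8 = 2402.4
τ̂ = Σ Nₕx̄ₕ = 15741.3.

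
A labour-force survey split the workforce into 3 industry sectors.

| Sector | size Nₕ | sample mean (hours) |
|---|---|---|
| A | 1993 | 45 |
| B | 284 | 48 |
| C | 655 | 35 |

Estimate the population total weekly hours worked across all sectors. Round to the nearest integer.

A: 1993·45 = 89685
B: 284·48 = 13632
C: 655·35 = 22925
τ̂ = Σ Nₕx̄ₕ = 126242.

126242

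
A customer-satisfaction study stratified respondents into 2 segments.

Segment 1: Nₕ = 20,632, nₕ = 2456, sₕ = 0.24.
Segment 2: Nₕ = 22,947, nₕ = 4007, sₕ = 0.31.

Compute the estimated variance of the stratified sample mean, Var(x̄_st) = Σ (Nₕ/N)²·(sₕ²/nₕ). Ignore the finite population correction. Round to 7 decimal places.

N = 43579. Term for each stratum: Wₕ²sₕ²/nₕ.
Var(x̄_st) = 0.0000052568 + 0.0000066497 = 0.0000119065 → 0.0000119.

0.0000119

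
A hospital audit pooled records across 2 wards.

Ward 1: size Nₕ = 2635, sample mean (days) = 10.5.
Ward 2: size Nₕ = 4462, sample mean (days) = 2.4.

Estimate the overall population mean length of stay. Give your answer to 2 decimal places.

5.41

N = 2635 + 4462 = 7097.
The stratified mean weights each stratum mean by its population share Nₕ/N.
Σ Nₕx̄ₕ = 2635·10.5 + 4462·2.4 = 27667.5 + 10708.8 = 38376.3.
Divide by N: 38376.3 / 7097 = 5.4074... → 5.41.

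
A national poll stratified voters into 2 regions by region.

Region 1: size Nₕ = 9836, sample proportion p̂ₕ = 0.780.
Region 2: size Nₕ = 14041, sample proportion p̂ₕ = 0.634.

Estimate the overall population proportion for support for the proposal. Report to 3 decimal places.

Wₕ = Nₕ/N with N = 23877: 0.4119, 0.5881.
p̂_st = 0.4119·0.780 + 0.5881·0.634 ≈ 0.69414... → 0.694.

0.694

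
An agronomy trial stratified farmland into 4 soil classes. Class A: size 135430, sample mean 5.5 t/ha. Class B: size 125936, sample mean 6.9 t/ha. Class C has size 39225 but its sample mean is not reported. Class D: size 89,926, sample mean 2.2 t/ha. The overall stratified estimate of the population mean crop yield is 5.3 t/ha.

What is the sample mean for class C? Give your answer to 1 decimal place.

Σ Nₕx̄ₕ = N·μ, so 39225·x̄_C = 390517·5.3 − (135430·5.5 + 125936·6.9 + 89926·2.2).
= 2069740.1 − 1811660.6 = 258079.5.
x̄_C = 258079.5 / 39225 = 6.579... → 6.6.

6.6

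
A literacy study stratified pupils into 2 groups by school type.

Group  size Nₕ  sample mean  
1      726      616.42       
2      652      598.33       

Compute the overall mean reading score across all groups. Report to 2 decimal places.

607.86

x̄_st = (Σ Nₕx̄ₕ) / (Σ Nₕ) = (726·616.42 + 652·598.33) / 1378
= 837632.08 / 1378 = 607.8607... → 607.86.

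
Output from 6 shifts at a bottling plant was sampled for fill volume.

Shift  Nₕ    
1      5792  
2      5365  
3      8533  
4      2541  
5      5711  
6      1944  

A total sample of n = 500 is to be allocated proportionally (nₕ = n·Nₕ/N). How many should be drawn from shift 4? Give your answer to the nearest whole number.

43

Share of shift 4 = 2541/29886 = 0.08502.
Allocate 500 × 0.08502 = 42.512... → 43.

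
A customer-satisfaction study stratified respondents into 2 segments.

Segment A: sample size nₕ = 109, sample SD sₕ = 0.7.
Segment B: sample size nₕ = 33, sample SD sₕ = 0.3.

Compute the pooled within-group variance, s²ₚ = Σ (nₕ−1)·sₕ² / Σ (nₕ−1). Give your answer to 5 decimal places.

A: (109−1)·0.7² = 108·0.49 = 52.92
B: (33−1)·0.3² = 32·0.09 = 2.88
Numerator = 55.8; denominator = Σ(nₕ−1) = 140.
s²ₚ = 55.8/140 = 0.3985714... → 0.39857.

0.39857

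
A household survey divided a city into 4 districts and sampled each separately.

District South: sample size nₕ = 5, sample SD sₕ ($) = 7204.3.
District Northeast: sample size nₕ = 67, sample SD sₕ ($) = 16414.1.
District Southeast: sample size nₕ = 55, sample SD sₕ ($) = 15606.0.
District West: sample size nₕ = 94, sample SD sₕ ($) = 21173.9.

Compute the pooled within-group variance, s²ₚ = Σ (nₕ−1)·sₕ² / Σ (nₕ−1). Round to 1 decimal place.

South: (5−1)·7204.3² = 4·51901938.49 = 207607753.96
Northeast: (67−1)·16414.1² = 66·269422678.81 = 17781896801.46
Southeast: (55−1)·15606.0² = 54·243547236 = 13151550744
West: (94−1)·21173.9² = 93·448334041.21 = 41695065832.53
Numerator = 72836121131.95; denominator = Σ(nₕ−1) = 217.
s²ₚ = 72836121131.95/217 = 335650327.797... → 335650327.8.

335650327.8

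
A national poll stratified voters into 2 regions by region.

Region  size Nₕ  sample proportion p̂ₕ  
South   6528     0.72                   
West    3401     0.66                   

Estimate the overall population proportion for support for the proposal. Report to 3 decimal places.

0.699

Wₕ = Nₕ/N with N = 9929: 0.6575, 0.3425.
p̂_st = 0.6575·0.72 + 0.3425·0.66 ≈ 0.69945... → 0.699.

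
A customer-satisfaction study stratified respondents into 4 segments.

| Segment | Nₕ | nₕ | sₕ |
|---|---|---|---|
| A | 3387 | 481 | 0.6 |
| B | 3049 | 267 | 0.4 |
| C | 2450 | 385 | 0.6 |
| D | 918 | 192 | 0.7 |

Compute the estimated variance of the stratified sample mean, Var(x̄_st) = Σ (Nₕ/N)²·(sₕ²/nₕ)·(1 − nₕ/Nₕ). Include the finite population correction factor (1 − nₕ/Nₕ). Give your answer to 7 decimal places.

0.0001964

N = 9804; Wₕ = Nₕ/N.
segment A: (3387/9804)²·0.6²/481·(1 − 481/3387) = 0.0000766411
segment B: (3049/9804)²·0.4²/267·(1 − 267/3049) = 0.0000528831
segment C: (2450/9804)²·0.6²/385·(1 − 385/2450) = 0.0000492177
segment D: (918/9804)²·0.7²/192·(1 − 192/918) = 0.0000176957
Sum = 0.0001964375 → 0.0001964.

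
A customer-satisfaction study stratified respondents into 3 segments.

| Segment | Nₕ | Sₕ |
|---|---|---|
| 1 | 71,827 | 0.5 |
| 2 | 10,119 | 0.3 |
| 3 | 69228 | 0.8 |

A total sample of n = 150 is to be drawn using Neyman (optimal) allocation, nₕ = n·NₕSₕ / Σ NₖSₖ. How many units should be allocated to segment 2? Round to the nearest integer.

Σ NₕSₕ = 71827·0.5 + 10119·0.3 + 69228·0.8 = 94331.6.
Share for 2: 3035.7/94331.6 = 0.03218.
n_2 = 150 × 0.03218 = 4.827... → 5.

5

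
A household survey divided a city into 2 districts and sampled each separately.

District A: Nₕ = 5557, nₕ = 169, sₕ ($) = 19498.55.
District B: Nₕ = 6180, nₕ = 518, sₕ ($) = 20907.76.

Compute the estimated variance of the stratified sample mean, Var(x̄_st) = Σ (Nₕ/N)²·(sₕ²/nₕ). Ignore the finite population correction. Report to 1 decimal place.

N = 11737. Term for each stratum: Wₕ²sₕ²/nₕ.
Var(x̄_st) = 504294.8264 + 233963.4375 = 738258.2639 → 738258.3.

738258.3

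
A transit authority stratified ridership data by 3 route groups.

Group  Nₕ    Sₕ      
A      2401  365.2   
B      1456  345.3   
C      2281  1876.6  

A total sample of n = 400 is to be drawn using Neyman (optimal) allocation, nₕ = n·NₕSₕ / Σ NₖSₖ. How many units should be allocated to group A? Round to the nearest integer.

62

Σ NₕSₕ = 2401·365.2 + 1456·345.3 + 2281·1876.6 = 5660126.6.
Share for A: 876845.2/5660126.6 = 0.15492.
n_A = 400 × 0.15492 = 61.966... → 62.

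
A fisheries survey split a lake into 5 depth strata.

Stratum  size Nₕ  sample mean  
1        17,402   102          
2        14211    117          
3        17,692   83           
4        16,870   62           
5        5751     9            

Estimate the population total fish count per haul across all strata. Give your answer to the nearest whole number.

6003826

Population total = Σ Nₕ·x̄ₕ (each stratum's size times its mean).
17402·102 + 14211·117 + 17692·83 + 16870·62 + 5751·9 = 1775004 + 1662687 + 1468436 + 1045940 + 51759 = 6003826.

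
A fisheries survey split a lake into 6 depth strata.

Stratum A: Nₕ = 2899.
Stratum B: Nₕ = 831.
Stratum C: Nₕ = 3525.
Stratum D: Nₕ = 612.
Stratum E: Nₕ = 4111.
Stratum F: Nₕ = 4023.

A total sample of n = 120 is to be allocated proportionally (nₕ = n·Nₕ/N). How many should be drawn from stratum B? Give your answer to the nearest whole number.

N = 2899 + 831 + 3525 + 612 + 4111 + 4023 = 16001.
n_B = 120·831/16001 = 6.232... → 6.

6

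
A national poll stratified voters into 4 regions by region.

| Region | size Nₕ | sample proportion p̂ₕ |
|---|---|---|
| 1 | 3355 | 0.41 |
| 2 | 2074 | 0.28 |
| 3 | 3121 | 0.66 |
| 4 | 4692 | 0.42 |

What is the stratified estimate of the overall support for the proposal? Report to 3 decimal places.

Wₕ = Nₕ/N with N = 13242: 0.2534, 0.1566, 0.2357, 0.3543.
p̂_st = 0.2534·0.41 + 0.1566·0.28 + 0.2357·0.66 + 0.3543·0.42 ≈ 0.45210... → 0.452.

0.452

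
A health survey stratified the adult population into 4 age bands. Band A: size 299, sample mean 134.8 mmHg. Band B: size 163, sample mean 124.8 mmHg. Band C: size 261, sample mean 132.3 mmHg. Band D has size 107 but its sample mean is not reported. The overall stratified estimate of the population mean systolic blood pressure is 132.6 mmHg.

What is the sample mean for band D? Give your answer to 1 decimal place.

N = 299 + 163 + 261 + 107 = 830.
Overall total = μ·N = 132.6·830 = 110058.
Subtract the known strata: 299·134.8 + 163·124.8 + 261·132.3 = 95177.9.
Remaining total for band D: 110058 − 95177.9 = 14880.1.
Divide by its size: 14880.1 / 107 = 139.066... → 139.1.

139.1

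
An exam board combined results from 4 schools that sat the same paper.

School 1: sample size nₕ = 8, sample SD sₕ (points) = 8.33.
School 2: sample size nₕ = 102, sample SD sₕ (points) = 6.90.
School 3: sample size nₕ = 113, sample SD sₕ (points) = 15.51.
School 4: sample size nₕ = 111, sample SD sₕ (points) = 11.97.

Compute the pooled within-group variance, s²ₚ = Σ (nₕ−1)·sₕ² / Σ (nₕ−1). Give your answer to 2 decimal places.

145.45

1: (8−1)·8.33² = 7·69.3889 = 485.7223
2: (102−1)·6.90² = 101·47.61 = 4808.61
3: (113−1)·15.51² = 112·240.5601 = 26942.7312
4: (111−1)·11.97² = 110·143.2809 = 15760.899
Numerator = 47997.9625; denominator = Σ(nₕ−1) = 330.
s²ₚ = 47997.9625/330 = 145.4484... → 145.45.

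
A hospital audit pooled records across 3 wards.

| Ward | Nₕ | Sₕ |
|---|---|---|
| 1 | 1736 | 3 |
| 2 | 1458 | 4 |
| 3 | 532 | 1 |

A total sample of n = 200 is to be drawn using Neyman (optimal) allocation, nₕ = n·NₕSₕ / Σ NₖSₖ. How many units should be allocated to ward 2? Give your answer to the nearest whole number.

1: NₕSₕ = 1736·3 = 5208
2: NₕSₕ = 1458·4 = 5832
3: NₕSₕ = 532·1 = 532
Σ NₕSₕ = 11572.
n_2 = 200·5832/11572 = 100.795... → 101.

101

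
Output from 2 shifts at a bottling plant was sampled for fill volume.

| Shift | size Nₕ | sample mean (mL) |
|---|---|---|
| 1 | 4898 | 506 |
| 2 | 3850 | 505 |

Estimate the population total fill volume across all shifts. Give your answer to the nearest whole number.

Estimate total by summing Nₕ·x̄ₕ over strata.
4898·506 + 3850·505 = 2478388 + 1944250 = 4422638.

4422638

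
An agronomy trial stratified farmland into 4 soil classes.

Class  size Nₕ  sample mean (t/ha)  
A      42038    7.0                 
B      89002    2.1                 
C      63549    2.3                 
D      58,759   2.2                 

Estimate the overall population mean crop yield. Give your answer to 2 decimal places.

2.99

N = 42038 + 89002 + 63549 + 58759 = 253348.
Weight each subgroup mean by Nₕ/N and sum.
Σ Nₕx̄ₕ = 42038·7.0 + 89002·2.1 + 63549·2.3 + 58759·2.2 = 294266 + 186904.2 + 146162.7 + 129269.8 = 756602.7.
Divide by N: 756602.7 / 253348 = 2.9864... → 2.99.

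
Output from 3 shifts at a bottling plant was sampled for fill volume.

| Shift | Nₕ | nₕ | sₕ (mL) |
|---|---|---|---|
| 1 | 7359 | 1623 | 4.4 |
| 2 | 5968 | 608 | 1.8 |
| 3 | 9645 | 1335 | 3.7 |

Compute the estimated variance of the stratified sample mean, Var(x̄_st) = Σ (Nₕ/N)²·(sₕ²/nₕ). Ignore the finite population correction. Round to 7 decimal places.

N = 22972; Wₕ = Nₕ/N.
shift 1: (7359/22972)²·4.4²/1623 = 0.0012241280
shift 2: (5968/22972)²·1.8²/608 = 0.0003596677
shift 3: (9645/22972)²·3.7²/1335 = 0.0018077111
Sum = 0.0033915068 → 0.0033915.

0.0033915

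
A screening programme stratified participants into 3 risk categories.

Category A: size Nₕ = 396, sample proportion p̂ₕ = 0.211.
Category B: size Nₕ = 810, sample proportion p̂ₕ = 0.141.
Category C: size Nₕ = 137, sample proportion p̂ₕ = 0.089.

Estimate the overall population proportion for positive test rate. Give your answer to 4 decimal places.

N = 396 + 810 + 137 = 1343.
Overall proportion = Σ (Nₕ/N)·p̂ₕ.
Σ Nₕp̂ₕ = 83.556 + 114.21 + 12.193 = 209.959.
209.959 / 1343 = 0.156336... → 0.1563.

0.1563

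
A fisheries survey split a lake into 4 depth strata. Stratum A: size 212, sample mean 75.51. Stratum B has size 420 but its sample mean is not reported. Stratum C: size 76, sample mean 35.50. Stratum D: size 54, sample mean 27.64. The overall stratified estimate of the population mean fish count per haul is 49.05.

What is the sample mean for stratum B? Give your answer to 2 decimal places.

N = 212 + 420 + 76 + 54 = 762.
Overall total = μ·N = 49.05·762 = 37376.1.
Subtract the known strata: 212·75.51 + 76·35.50 + 54·27.64 = 20198.68.
Remaining total for stratum B: 37376.1 − 20198.68 = 17177.42.
Divide by its size: 17177.42 / 420 = 40.8986... → 40.90.

40.90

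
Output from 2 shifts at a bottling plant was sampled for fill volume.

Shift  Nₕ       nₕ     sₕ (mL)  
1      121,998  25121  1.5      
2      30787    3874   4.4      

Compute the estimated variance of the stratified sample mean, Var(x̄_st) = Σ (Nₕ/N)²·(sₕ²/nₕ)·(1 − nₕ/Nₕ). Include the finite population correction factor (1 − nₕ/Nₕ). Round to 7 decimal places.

0.0002227

N = 152785; Wₕ = Nₕ/N.
shift 1: (121998/152785)²·1.5²/25121·(1 − 25121/121998) = 0.0000453479
shift 2: (30787/152785)²·4.4²/3874·(1 − 3874/30787) = 0.0001773837
Sum = 0.0002227317 → 0.0002227.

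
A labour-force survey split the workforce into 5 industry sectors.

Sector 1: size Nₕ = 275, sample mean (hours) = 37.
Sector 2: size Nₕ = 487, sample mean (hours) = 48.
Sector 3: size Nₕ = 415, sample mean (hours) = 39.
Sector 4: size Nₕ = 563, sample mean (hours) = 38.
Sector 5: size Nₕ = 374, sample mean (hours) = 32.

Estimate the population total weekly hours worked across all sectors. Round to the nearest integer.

83098

Population total = Σ Nₕ·x̄ₕ (each stratum's size times its mean).
275·37 + 487·48 + 415·39 + 563·38 + 374·32 = 10175 + 23376 + 16185 + 21394 + 11968 = 83098.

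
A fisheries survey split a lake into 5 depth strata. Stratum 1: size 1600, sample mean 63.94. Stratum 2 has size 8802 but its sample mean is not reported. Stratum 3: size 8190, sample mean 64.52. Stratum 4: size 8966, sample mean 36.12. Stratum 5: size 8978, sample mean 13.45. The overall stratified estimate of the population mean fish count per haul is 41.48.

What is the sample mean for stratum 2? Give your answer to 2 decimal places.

50.01

Σ Nₕx̄ₕ = N·μ, so 8802·x̄_2 = 36536·41.48 − (1600·63.94 + 8190·64.52 + 8966·36.12 + 8978·13.45).
= 1515513.28 − 1075328.82 = 440184.46.
x̄_2 = 440184.46 / 8802 = 50.0096... → 50.01.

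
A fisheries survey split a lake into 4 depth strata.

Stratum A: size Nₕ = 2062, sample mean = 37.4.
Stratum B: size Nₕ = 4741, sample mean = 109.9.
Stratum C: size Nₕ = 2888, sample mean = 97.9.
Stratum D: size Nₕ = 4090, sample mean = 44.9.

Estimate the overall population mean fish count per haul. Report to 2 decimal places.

77.25

N = 13781; weights Wₕ = Nₕ/N = (0.1496, 0.3440, 0.2096, 0.2968).
x̄_st = Σ Wₕ·x̄ₕ = 0.1496·37.4 + 0.3440·109.9 + 0.2096·97.9 + 0.2968·44.9 ≈ 77.2463...
→ 77.25.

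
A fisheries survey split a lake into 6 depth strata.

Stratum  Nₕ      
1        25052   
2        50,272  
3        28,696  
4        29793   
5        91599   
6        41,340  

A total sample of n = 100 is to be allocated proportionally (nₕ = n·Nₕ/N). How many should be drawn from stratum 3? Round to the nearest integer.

11

Share of stratum 3 = 28696/266752 = 0.10758.
Allocate 100 × 0.10758 = 10.758... → 11.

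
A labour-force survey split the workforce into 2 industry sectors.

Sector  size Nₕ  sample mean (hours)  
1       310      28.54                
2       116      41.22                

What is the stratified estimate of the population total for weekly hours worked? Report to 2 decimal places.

13628.92

Population total = Σ Nₕ·x̄ₕ (each stratum's size times its mean).
310·28.54 + 116·41.22 = 8847.4 + 4781.52 = 13628.92.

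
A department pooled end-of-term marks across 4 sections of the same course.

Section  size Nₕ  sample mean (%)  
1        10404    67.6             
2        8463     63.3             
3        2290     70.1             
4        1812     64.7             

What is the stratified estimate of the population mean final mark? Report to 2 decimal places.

66.04

x̄_st = (Σ Nₕx̄ₕ) / (Σ Nₕ) = (10404·67.6 + 8463·63.3 + 2290·70.1 + 1812·64.7) / 22969
= 1516783.7 / 22969 = 66.0361... → 66.04.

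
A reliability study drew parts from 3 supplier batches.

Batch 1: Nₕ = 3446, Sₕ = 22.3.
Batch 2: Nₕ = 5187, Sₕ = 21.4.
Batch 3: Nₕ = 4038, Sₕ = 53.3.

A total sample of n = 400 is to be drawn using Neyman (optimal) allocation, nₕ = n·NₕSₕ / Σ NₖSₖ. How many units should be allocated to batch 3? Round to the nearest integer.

1: NₕSₕ = 3446·22.3 = 76845.8
2: NₕSₕ = 5187·21.4 = 111001.8
3: NₕSₕ = 4038·53.3 = 215225.4
Σ NₕSₕ = 403073.
n_3 = 400·215225.4/403073 = 213.585... → 214.

214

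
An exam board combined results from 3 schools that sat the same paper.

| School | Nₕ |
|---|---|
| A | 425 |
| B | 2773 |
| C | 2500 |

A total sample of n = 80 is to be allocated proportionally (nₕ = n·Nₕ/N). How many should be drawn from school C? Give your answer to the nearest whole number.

N = 425 + 2773 + 2500 = 5698.
n_C = 80·2500/5698 = 35.100... → 35.

35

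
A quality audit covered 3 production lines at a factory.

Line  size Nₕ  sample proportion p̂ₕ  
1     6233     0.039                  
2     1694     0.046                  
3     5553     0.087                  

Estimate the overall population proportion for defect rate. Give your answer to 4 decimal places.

Wₕ = Nₕ/N with N = 13480: 0.4624, 0.1257, 0.4119.
p̂_st = 0.4624·0.039 + 0.1257·0.046 + 0.4119·0.087 ≈ 0.059653... → 0.0597.

0.0597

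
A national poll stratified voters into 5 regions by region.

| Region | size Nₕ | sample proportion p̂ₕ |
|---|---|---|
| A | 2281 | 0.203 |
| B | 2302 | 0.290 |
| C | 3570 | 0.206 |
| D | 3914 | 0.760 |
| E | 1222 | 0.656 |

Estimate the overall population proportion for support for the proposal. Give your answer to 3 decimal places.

0.425

Wₕ = Nₕ/N with N = 13289: 0.1716, 0.1732, 0.2686, 0.2945, 0.0920.
p̂_st = 0.1716·0.203 + 0.1732·0.290 + 0.2686·0.206 + 0.2945·0.760 + 0.0920·0.656 ≈ 0.42459... → 0.425.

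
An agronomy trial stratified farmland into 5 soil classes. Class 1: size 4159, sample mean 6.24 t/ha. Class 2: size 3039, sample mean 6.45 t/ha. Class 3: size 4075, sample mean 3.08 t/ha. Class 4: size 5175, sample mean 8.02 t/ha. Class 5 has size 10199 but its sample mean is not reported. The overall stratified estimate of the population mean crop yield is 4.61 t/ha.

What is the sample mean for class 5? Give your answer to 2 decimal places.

Σ Nₕx̄ₕ = N·μ, so 10199·x̄_5 = 26647·4.61 − (4159·6.24 + 3039·6.45 + 4075·3.08 + 5175·8.02).
= 122842.67 − 99608.21 = 23234.46.
x̄_5 = 23234.46 / 10199 = 2.2781... → 2.28.

2.28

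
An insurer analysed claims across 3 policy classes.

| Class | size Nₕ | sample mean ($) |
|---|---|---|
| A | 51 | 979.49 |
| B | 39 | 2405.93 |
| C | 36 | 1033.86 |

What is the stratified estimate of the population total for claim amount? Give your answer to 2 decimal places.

A: 51·979.49 = 49953.99
B: 39·2405.93 = 93831.27
C: 36·1033.86 = 37218.96
τ̂ = Σ Nₕx̄ₕ = 181004.22.

181004.22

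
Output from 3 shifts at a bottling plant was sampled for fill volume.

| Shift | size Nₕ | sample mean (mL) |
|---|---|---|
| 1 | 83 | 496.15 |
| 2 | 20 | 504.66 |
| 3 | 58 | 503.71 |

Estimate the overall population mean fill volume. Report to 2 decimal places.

N = 83 + 20 + 58 = 161.
The stratified mean weights each stratum mean by its population share Nₕ/N.
Σ Nₕx̄ₕ = 83·496.15 + 20·504.66 + 58·503.71 = 41180.45 + 10093.2 + 29215.18 = 80488.83.
Divide by N: 80488.83 / 161 = 499.9306... → 499.93.

499.93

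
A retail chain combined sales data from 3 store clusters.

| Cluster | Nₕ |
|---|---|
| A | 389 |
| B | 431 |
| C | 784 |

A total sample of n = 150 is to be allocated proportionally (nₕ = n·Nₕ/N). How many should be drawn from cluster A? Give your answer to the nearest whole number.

Share of cluster A = 389/1604 = 0.24252.
Allocate 150 × 0.24252 = 36.378... → 36.

36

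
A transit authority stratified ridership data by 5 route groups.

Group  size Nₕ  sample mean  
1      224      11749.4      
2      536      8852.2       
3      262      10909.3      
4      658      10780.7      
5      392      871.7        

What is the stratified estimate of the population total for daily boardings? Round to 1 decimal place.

17670288.4

Estimate total by summing Nₕ·x̄ₕ over strata.
224·11749.4 + 536·8852.2 + 262·10909.3 + 658·10780.7 + 392·871.7 = 2631865.6 + 4744779.2 + 2858236.6 + 7093700.6 + 341706.4 = 17670288.4.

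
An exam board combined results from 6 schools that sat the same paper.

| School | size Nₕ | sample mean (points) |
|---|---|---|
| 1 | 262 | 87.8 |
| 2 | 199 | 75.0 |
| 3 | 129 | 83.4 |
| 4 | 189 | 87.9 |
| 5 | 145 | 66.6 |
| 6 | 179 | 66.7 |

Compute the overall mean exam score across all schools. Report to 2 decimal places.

x̄_st = (Σ Nₕx̄ₕ) / (Σ Nₕ) = (262·87.8 + 199·75.0 + 129·83.4 + 189·87.9 + 145·66.6 + 179·66.7) / 1103
= 86896.6 / 1103 = 78.7820... → 78.78.

78.78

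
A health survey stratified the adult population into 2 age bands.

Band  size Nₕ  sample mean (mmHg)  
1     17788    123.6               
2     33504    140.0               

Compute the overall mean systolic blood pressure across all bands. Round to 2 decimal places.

x̄_st = (Σ Nₕx̄ₕ) / (Σ Nₕ) = (17788·123.6 + 33504·140.0) / 51292
= 6889156.8 / 51292 = 134.3125... → 134.31.

134.31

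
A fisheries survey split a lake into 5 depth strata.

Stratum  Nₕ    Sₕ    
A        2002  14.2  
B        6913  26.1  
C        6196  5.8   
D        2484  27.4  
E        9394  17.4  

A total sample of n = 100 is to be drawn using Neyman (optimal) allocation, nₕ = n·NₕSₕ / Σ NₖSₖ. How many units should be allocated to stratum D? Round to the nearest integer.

Σ NₕSₕ = 2002·14.2 + 6913·26.1 + 6196·5.8 + 2484·27.4 + 9394·17.4 = 476311.7.
Share for D: 68061.6/476311.7 = 0.14289.
n_D = 100 × 0.14289 = 14.289... → 14.

14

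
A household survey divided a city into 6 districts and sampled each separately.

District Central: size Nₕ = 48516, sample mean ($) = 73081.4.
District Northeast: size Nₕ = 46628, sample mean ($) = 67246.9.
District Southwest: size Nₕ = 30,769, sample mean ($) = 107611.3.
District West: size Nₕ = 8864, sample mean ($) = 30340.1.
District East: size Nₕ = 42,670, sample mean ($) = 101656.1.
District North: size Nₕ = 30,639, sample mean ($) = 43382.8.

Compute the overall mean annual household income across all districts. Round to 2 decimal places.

76545.77

N = 48516 + 46628 + 30769 + 8864 + 42670 + 30639 = 208086.
The stratified mean weights each stratum mean by its population share Nₕ/N.
Σ Nₕx̄ₕ = 48516·73081.4 + 46628·67246.9 + 30769·107611.3 + 8864·30340.1 + 42670·101656.1 + 30639·43382.8 = 3545617202.4 + 3135588453.2 + 3311092089.7 + 268934646.4 + 4337665787 + 1329205609.2 = 15928103787.9.
Divide by N: 15928103787.9 / 208086 = 76545.7733... → 76545.77.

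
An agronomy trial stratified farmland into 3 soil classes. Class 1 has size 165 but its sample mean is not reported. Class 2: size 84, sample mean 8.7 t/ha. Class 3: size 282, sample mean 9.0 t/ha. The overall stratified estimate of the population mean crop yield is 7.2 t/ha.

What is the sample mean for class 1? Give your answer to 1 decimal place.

N = 165 + 84 + 282 = 531.
Overall total = μ·N = 7.2·531 = 3823.2.
Subtract the known strata: 84·8.7 + 282·9.0 = 3268.8.
Remaining total for class 1: 3823.2 − 3268.8 = 554.4.
Divide by its size: 554.4 / 165 = 3.36 → 3.4.

3.4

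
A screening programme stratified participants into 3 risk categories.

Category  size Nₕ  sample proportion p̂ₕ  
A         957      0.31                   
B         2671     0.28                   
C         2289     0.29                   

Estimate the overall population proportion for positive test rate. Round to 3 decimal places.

0.289

N = 957 + 2671 + 2289 = 5917.
Overall proportion = Σ (Nₕ/N)·p̂ₕ.
Σ Nₕp̂ₕ = 296.67 + 747.88 + 663.81 = 1708.36.
1708.36 / 5917 = 0.28872... → 0.289.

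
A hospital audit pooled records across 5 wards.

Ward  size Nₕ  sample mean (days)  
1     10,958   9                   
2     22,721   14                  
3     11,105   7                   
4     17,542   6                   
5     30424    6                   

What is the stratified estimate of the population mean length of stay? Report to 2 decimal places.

8.43

x̄_st = (Σ Nₕx̄ₕ) / (Σ Nₕ) = (10958·9 + 22721·14 + 11105·7 + 17542·6 + 30424·6) / 92750
= 782247 / 92750 = 8.4339... → 8.43.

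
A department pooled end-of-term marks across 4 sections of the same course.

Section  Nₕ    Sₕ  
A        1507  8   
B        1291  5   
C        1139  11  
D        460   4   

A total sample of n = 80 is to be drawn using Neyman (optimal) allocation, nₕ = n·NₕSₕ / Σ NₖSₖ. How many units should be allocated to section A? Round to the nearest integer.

A: NₕSₕ = 1507·8 = 12056
B: NₕSₕ = 1291·5 = 6455
C: NₕSₕ = 1139·11 = 12529
D: NₕSₕ = 460·4 = 1840
Σ NₕSₕ = 32880.
n_A = 80·12056/32880 = 29.333... → 29.

29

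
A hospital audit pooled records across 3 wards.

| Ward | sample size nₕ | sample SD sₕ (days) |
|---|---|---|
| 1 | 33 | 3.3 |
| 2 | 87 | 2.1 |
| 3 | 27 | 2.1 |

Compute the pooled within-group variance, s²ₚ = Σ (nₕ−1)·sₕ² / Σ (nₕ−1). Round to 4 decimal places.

Degrees of freedom: 32 + 86 + 26 = 144.
Σ(nₕ−1)sₕ² = 32·10.89 + 86·4.41 + 26·4.41 = 842.4.
s²ₚ = 842.4 / 144 = 5.85 → 5.8500.

5.8500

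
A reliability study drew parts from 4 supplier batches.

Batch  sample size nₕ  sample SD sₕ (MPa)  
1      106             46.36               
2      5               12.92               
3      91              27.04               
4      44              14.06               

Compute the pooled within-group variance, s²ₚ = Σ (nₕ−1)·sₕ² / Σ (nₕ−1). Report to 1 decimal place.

1242.3

Degrees of freedom: 105 + 4 + 90 + 43 = 242.
Σ(nₕ−1)sₕ² = 105·2149.2496 + 4·166.9264 + 90·731.1616 + 43·197.6836 = 300643.8524.
s²ₚ = 300643.8524 / 242 = 1242.330... → 1242.3.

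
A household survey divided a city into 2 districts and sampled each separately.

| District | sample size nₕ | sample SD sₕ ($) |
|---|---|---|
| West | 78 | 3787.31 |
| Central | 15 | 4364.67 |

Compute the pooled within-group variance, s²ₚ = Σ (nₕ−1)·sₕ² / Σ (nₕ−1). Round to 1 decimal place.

Degrees of freedom: 77 + 14 = 91.
Σ(nₕ−1)sₕ² = 77·14343717.0361 + 14·19050344.2089 = 1371171030.7043.
s²ₚ = 1371171030.7043 / 91 = 15067813.524... → 15067813.5.

15067813.5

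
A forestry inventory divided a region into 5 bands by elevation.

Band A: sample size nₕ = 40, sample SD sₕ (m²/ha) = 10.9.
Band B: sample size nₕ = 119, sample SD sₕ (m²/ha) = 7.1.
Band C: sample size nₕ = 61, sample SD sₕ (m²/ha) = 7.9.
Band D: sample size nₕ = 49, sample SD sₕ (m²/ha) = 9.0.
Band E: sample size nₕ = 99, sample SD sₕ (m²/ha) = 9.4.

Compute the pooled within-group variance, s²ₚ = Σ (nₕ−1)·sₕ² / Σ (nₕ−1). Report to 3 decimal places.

74.033

Degrees of freedom: 39 + 118 + 60 + 48 + 98 = 363.
Σ(nₕ−1)sₕ² = 39·118.81 + 118·50.41 + 60·62.41 + 48·81 + 98·88.36 = 26873.85.
s²ₚ = 26873.85 / 363 = 74.03264... → 74.033.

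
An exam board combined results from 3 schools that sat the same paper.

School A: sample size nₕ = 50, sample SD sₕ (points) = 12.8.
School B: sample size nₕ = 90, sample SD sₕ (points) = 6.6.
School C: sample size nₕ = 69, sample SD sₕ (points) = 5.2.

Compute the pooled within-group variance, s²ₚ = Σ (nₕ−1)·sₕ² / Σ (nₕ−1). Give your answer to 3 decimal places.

Degrees of freedom: 49 + 89 + 68 = 206.
Σ(nₕ−1)sₕ² = 49·163.84 + 89·43.56 + 68·27.04 = 13743.72.
s²ₚ = 13743.72 / 206 = 66.71709... → 66.717.

66.717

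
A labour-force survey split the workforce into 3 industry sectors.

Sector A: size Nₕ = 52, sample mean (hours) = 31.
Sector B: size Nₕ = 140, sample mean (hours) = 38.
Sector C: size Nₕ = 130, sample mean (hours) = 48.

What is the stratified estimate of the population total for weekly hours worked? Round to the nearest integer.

13172

Estimate total by summing Nₕ·x̄ₕ over strata.
52·31 + 140·38 + 130·48 = 1612 + 5320 + 6240 = 13172.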